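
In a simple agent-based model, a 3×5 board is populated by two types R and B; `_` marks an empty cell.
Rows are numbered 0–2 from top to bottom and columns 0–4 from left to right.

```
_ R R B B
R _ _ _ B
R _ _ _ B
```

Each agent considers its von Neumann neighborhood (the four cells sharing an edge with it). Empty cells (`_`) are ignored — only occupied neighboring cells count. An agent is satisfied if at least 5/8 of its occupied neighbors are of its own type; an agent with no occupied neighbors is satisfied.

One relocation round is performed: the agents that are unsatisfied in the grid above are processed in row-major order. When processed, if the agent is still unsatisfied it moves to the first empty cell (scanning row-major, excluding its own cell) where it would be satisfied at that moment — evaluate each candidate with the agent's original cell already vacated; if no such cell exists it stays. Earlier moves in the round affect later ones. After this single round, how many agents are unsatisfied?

Initially unsatisfied (in order): (0,2), (0,3).
  (0,2) → (0,0).
  (0,3): now satisfied by earlier moves; stays.
Resulting grid:
R R _ B B
R _ _ _ B
R _ _ _ B
All satisfied now.

0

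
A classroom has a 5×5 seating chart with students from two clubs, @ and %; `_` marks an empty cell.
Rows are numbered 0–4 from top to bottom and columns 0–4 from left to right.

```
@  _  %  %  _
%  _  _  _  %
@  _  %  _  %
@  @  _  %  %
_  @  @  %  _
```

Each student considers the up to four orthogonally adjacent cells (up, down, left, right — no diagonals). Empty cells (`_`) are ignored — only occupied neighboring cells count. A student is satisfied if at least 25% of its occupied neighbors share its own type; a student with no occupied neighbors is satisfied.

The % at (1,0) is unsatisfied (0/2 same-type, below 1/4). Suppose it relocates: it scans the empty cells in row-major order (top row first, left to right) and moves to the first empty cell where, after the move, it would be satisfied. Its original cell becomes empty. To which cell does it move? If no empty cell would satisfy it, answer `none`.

(0,1)

Vacating (1,0). Empty cells in order:
  (0,1): 1/2 same-type → satisfied — stop here.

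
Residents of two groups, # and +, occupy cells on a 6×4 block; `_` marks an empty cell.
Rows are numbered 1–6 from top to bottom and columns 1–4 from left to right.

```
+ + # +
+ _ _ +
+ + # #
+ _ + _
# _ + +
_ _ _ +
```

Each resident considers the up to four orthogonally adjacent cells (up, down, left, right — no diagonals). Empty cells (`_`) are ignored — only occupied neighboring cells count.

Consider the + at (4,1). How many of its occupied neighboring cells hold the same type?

1

Occupied neighbors of (4,1): (3,1)=+, (5,1)=#.
Same type (+): 1 of 2.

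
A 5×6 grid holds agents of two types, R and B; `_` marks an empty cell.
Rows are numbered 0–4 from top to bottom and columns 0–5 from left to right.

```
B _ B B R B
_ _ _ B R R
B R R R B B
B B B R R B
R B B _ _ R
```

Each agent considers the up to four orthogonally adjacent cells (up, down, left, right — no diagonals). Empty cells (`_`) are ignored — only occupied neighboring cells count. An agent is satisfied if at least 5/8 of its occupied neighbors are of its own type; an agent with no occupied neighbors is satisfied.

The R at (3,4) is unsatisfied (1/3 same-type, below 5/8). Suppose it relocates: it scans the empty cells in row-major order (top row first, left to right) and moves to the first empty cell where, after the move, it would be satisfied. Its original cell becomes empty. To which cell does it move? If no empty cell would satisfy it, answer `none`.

Vacating (3,4). Empty cells in order:
  (0,1): 0/2 same-type → still unsatisfied.
  (1,0): 0/2 same-type → still unsatisfied.
  (1,1): 1/1 same-type → satisfied — stop here.

(1,1)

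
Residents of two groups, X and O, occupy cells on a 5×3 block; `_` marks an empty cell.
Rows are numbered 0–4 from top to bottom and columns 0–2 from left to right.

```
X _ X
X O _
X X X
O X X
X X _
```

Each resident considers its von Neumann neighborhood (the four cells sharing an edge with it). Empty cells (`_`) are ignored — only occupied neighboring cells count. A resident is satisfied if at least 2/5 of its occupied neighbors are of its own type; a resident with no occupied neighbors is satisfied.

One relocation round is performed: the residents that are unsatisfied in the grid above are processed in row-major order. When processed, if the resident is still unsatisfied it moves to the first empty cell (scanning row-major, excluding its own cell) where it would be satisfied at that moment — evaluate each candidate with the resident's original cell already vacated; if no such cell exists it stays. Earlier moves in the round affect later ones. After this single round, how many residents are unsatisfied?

Initially unsatisfied (in order): (1,1), (3,0).
  (1,1): no empty cell satisfies it; stays.
  (3,0): no empty cell satisfies it; stays.
Resulting grid:
X _ X
X O _
X X X
O X X
X X _
Unsatisfied now: (1,1), (3,0).

2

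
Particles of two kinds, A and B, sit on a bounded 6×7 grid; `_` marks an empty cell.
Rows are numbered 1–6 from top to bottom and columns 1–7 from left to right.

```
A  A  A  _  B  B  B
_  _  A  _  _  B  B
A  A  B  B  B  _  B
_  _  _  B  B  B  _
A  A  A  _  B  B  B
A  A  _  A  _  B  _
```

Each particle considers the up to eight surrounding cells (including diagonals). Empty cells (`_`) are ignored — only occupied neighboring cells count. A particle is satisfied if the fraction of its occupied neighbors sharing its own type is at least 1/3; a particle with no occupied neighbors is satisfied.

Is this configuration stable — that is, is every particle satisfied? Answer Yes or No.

Yes

Row 1: (1,1)A 1/1 ok · (1,2)A 3/3 ok · (1,3)A 2/2 ok · (1,5)B 2/2 ok · (1,6)B 4/4 ok · (1,7)B 3/3 ok
Row 2: (2,3)A 3/5 ok · (2,6)B 6/6 ok · (2,7)B 4/4 ok
Row 3: (3,1)A 1/1 ok · (3,2)A 2/3 ok · (3,3)B 2/4 ok · (3,4)B 4/5 ok · (3,5)B 5/5 ok · (3,7)B 3/3 ok
Row 4: (4,4)B 5/6 ok · (4,5)B 6/6 ok · (4,6)B 6/6 ok
Row 5: (5,1)A 3/3 ok · (5,2)A 4/4 ok · (5,3)A 3/4 ok · (5,5)B 5/6 ok · (5,6)B 5/5 ok · (5,7)B 3/3 ok
Row 6: (6,1)A 3/3 ok · (6,2)A 4/4 ok · (6,4)A 1/2 ok · (6,6)B 3/3 ok
All meet the threshold, so the configuration is stable.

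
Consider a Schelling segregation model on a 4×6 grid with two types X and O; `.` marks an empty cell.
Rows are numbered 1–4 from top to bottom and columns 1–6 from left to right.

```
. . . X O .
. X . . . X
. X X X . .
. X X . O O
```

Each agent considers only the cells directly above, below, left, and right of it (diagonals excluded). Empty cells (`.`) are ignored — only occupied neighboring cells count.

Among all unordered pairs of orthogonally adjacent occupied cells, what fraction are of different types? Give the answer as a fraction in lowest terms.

1/8

Scan each occupied cell's neighbors to the right and below so each pair is counted once.
Row 1: X(1,4)–O(1,5)≠  → 1/1 unlike.
Row 2: X(2,2)–X(3,2)=  → 0/1 unlike.
Row 3: X(3,2)–X(3,3)= X(3,2)–X(4,2)= X(3,3)–X(3,4)= X(3,3)–X(4,3)=  → 0/4 unlike.
Row 4: X(4,2)–X(4,3)= O(4,5)–O(4,6)=  → 0/2 unlike.
Total adjacent occupied pairs: 8; unlike-type pairs: 1.
1/8 is already in lowest terms.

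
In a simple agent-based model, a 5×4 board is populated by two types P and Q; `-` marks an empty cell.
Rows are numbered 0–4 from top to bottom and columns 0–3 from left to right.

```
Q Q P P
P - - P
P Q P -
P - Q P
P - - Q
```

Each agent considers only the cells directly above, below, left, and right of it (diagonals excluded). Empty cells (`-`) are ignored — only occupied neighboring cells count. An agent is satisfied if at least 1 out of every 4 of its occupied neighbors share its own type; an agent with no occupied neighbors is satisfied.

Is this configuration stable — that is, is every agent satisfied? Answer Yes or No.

No

(0,0)Q 1/2 ✓
(0,1)Q 1/2 ✓
(0,2)P 1/2 ✓
(0,3)P 2/2 ✓
(1,0)P 1/2 ✓
(1,3)P 1/1 ✓
(2,0)P 2/3 ✓
(2,1)Q 0/2 ✗
(2,2)P 0/2 ✗
(3,0)P 2/2 ✓
(3,2)Q 0/2 ✗
(3,3)P 0/2 ✗
(4,0)P 1/1 ✓
(4,3)Q 0/1 ✗
For instance (2,1) has only 0/2 same-type neighbors, below 1/4.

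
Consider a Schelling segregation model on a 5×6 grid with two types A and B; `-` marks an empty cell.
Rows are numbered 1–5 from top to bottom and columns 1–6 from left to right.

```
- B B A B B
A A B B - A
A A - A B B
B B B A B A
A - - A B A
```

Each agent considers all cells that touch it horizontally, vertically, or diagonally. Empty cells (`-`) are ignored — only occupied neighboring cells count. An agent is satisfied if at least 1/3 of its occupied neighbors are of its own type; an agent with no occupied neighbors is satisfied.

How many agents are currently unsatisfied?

(1,2)B 2/4 ok
(1,3)B 3/5 ok
(1,4)A 0/4 unhappy
(1,5)B 2/4 ok
(1,6)B 1/2 ok
(2,1)A 3/4 ok
(2,2)A 3/6 ok
(2,3)B 3/7 ok
(2,4)B 4/6 ok
(2,6)A 0/4 unhappy
(3,1)A 3/5 ok
(3,2)A 3/7 ok
(3,4)A 1/6 unhappy
(3,5)B 3/7 ok
(3,6)B 2/4 ok
(4,1)B 1/4 unhappy
(4,2)B 2/5 ok
(4,3)B 1/5 unhappy
(4,4)A 2/6 ok
(4,5)B 3/8 ok
(4,6)A 1/5 unhappy
(5,1)A 0/2 unhappy
(5,4)A 1/4 unhappy
(5,5)B 1/5 unhappy
(5,6)A 1/3 ok
Unsatisfied: (1,4), (2,6), (3,4), (4,1), (4,3), (4,6), (5,1), (5,4), (5,5) — 9 in total.

9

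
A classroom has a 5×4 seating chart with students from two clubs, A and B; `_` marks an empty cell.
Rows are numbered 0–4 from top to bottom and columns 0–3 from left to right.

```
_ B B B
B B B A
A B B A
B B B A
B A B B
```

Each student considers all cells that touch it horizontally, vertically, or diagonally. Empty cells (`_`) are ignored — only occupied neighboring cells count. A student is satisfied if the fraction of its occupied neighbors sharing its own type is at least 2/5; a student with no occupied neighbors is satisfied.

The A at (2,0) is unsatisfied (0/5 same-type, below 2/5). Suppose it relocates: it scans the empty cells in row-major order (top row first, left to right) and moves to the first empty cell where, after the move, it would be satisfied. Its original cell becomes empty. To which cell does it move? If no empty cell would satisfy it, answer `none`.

Vacating (2,0). Empty cells in order:
  (0,0): 0/3 same-type → still unsatisfied.

none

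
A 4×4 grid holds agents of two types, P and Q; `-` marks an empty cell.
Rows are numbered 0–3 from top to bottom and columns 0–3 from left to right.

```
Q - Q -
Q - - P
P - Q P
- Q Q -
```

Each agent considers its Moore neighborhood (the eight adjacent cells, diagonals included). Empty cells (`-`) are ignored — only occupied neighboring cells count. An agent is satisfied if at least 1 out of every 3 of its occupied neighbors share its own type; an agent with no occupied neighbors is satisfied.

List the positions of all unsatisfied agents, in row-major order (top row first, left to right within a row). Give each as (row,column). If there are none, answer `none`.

(0,2), (2,0)

Row 0: (0,0)Q 1/1 satisfied · (0,2)Q 0/1 not
Row 1: (1,0)Q 1/2 satisfied · (1,3)P 1/3 satisfied
Row 2: (2,0)P 0/2 not · (2,2)Q 2/4 satisfied · (2,3)P 1/3 satisfied
Row 3: (3,1)Q 2/3 satisfied · (3,2)Q 2/3 satisfied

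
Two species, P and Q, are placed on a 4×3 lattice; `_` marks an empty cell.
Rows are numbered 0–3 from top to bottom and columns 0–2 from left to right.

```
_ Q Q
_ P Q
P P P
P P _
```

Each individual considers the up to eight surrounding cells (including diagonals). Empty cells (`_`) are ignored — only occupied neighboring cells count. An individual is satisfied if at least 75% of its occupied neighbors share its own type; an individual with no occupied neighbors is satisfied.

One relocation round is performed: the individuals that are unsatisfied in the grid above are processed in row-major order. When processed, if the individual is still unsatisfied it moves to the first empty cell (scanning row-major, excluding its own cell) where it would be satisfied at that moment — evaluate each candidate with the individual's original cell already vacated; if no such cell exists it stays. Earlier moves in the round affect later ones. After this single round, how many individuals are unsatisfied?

0

Initially unsatisfied (in order): (0,1), (0,2), (1,1), (1,2).
  (0,1): no empty cell satisfies it; stays.
  (0,2): no empty cell satisfies it; stays.
  (1,1) → (3,2).
  (1,2) → (0,0).
Resulting grid:
Q Q Q
_ _ _
P P P
P P P
All satisfied now.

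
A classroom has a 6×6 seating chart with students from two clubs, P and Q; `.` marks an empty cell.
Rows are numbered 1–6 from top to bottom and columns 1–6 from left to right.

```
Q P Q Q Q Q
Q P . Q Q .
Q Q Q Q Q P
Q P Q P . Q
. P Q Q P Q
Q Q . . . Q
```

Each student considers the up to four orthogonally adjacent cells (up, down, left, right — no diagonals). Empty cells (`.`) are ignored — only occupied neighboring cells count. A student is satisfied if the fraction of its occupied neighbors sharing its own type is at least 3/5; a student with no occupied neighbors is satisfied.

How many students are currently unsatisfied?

15

Row 1: (1,1)Q 1/2 unhappy · (1,2)P 1/3 unhappy · (1,3)Q 1/2 unhappy · (1,4)Q 3/3 ok · (1,5)Q 3/3 ok · (1,6)Q 1/1 ok
Row 2: (2,1)Q 2/3 ok · (2,2)P 1/3 unhappy · (2,4)Q 3/3 ok · (2,5)Q 3/3 ok
Row 3: (3,1)Q 3/3 ok · (3,2)Q 2/4 unhappy · (3,3)Q 3/3 ok · (3,4)Q 3/4 ok · (3,5)Q 2/3 ok · (3,6)P 0/2 unhappy
Row 4: (4,1)Q 1/2 unhappy · (4,2)P 1/4 unhappy · (4,3)Q 2/4 unhappy · (4,4)P 0/3 unhappy · (4,6)Q 1/2 unhappy
Row 5: (5,2)P 1/3 unhappy · (5,3)Q 2/3 ok · (5,4)Q 1/3 unhappy · (5,5)P 0/2 unhappy · (5,6)Q 2/3 ok
Row 6: (6,1)Q 1/1 ok · (6,2)Q 1/2 unhappy · (6,6)Q 1/1 ok
Unsatisfied: (1,1), (1,2), (1,3), (2,2), (3,2), (3,6), (4,1), (4,2), (4,3), (4,4), (4,6), (5,2), (5,4), (5,5), (6,2) — 15 in total.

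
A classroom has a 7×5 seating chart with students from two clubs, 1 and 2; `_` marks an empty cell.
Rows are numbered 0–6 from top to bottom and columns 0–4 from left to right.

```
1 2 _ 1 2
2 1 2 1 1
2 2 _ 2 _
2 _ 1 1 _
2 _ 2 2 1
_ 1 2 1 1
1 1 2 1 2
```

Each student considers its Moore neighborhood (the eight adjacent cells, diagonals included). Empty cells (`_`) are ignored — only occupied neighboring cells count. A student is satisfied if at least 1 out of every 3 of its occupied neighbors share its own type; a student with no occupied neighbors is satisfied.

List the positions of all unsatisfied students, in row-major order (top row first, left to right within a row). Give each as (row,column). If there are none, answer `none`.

(0,0)1 1/3 satisfied
(0,1)2 2/4 satisfied
(0,3)1 2/4 satisfied
(0,4)2 0/3 not
(1,0)2 3/5 satisfied
(1,1)1 1/6 not
(1,2)2 3/6 satisfied
(1,3)1 2/5 satisfied
(1,4)1 2/4 satisfied
(2,0)2 3/4 satisfied
(2,1)2 4/6 satisfied
(2,3)2 1/5 not
(3,0)2 3/3 satisfied
(3,2)1 1/5 not
(3,3)1 2/5 satisfied
(4,0)2 1/2 satisfied
(4,2)2 2/6 satisfied
(4,3)2 2/7 not
(4,4)1 3/4 satisfied
(5,1)1 2/6 satisfied
(5,2)2 3/7 satisfied
(5,3)1 3/8 satisfied
(5,4)1 3/5 satisfied
(6,0)1 2/2 satisfied
(6,1)1 2/4 satisfied
(6,2)2 1/5 not
(6,3)1 2/5 satisfied
(6,4)2 0/3 not

(0,4), (1,1), (2,3), (3,2), (4,3), (6,2), (6,4)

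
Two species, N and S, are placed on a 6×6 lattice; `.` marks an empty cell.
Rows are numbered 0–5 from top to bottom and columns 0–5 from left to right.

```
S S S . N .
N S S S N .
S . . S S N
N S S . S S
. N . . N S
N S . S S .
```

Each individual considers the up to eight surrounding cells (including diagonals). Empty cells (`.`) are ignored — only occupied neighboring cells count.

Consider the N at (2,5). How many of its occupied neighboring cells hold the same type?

Occupied neighbors of (2,5): (1,4)=N, (2,4)=S, (3,4)=S, (3,5)=S.
Same type (N): 1 of 4.

1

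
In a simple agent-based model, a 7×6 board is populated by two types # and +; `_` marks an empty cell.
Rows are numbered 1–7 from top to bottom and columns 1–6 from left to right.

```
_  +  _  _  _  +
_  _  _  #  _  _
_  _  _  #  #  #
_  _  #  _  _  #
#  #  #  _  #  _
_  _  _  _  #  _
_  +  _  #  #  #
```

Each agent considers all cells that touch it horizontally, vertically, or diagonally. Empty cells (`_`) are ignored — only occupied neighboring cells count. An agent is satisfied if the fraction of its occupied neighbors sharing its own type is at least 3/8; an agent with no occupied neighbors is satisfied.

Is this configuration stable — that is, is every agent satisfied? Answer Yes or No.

Yes

(1,2)+ 0/0 satisfied
(1,6)+ 0/0 satisfied
(2,4)# 2/2 satisfied
(3,4)# 3/3 satisfied
(3,5)# 4/4 satisfied
(3,6)# 2/2 satisfied
(4,3)# 3/3 satisfied
(4,6)# 3/3 satisfied
(5,1)# 1/1 satisfied
(5,2)# 3/3 satisfied
(5,3)# 2/2 satisfied
(5,5)# 2/2 satisfied
(6,5)# 4/4 satisfied
(7,2)+ 0/0 satisfied
(7,4)# 2/2 satisfied
(7,5)# 3/3 satisfied
(7,6)# 2/2 satisfied
All meet the threshold, so the configuration is stable.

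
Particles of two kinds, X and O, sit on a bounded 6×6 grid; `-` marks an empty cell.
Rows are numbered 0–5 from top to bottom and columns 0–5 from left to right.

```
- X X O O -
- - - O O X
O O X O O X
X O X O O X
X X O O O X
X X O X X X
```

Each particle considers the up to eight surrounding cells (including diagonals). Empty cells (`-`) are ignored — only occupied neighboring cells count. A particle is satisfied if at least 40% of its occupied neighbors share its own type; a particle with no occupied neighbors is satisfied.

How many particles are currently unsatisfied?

(0,1)X 1/1 satisfied
(0,2)X 1/3 not
(0,3)O 3/4 satisfied
(0,4)O 3/4 satisfied
(1,3)O 5/7 satisfied
(1,4)O 5/7 satisfied
(1,5)X 1/4 not
(2,0)O 2/3 satisfied
(2,1)O 2/5 satisfied
(2,2)X 1/6 not
(2,3)O 5/7 satisfied
(2,4)O 5/8 satisfied
(2,5)X 2/5 satisfied
(3,0)X 2/5 satisfied
(3,1)O 3/8 not
(3,2)X 2/8 not
(3,3)O 6/8 satisfied
(3,4)O 5/8 satisfied
(3,5)X 2/5 satisfied
(4,0)X 4/5 satisfied
(4,1)X 5/8 satisfied
(4,2)O 4/8 satisfied
(4,3)O 5/8 satisfied
(4,4)O 3/8 not
(4,5)X 3/5 satisfied
(5,0)X 3/3 satisfied
(5,1)X 3/5 satisfied
(5,2)O 2/5 satisfied
(5,3)X 1/5 not
(5,4)X 3/5 satisfied
(5,5)X 2/3 satisfied
Unsatisfied: (0,2), (1,5), (2,2), (3,1), (3,2), (4,4), (5,3) — 7 in total.

7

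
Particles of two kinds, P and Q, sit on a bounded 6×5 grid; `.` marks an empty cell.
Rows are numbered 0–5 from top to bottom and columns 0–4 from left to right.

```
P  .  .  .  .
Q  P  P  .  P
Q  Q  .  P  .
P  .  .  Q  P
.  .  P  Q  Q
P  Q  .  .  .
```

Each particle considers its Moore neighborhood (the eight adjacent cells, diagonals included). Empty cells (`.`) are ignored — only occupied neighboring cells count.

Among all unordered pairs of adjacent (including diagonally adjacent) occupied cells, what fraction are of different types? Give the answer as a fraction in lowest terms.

Scan each occupied cell's neighbors to the right and below (and the two forward diagonals) so each pair is counted once.
From row 0: 1 unlike of 2 pairs (running 1/2).
From row 1: 4 unlike of 9 pairs (running 5/11).
From row 2: 3 unlike of 5 pairs (running 8/16).
From row 3: 4 unlike of 6 pairs (running 12/22).
From row 4: 2 unlike of 3 pairs (running 14/25).
From row 5: 1 unlike of 1 pairs (running 15/26).
Total adjacent occupied pairs: 26; unlike-type pairs: 15.
15/26 is already in lowest terms.

15/26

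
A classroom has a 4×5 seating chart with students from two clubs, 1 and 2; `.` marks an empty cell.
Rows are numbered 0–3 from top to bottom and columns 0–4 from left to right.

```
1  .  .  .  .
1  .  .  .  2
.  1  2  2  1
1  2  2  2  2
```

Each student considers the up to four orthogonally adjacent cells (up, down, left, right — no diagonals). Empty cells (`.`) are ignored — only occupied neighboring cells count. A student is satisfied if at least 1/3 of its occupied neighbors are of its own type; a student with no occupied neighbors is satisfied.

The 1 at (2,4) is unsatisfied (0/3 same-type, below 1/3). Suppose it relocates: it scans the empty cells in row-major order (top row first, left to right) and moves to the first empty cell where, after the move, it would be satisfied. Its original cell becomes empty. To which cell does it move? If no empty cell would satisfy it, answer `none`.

(0,1)

Vacating (2,4). Empty cells in order:
  (0,1): 1/1 same-type → satisfied — stop here.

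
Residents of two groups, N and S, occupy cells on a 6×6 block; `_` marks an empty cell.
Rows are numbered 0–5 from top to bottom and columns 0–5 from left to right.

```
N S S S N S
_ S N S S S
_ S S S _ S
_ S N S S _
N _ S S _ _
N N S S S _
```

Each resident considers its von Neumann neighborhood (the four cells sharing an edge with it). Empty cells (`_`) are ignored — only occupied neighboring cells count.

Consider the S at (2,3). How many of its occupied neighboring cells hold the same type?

3

Occupied neighbors of (2,3): (1,3)=S, (3,3)=S, (2,2)=S.
Same type (S): 3 of 3.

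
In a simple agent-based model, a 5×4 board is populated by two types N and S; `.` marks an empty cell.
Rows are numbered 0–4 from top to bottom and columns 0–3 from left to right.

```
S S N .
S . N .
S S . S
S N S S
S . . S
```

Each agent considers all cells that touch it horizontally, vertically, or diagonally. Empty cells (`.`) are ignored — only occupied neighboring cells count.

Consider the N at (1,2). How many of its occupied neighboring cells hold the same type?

Occupied neighbors of (1,2): (0,1)=S, (0,2)=N, (2,1)=S, (2,3)=S.
Same type (N): 1 of 4.

1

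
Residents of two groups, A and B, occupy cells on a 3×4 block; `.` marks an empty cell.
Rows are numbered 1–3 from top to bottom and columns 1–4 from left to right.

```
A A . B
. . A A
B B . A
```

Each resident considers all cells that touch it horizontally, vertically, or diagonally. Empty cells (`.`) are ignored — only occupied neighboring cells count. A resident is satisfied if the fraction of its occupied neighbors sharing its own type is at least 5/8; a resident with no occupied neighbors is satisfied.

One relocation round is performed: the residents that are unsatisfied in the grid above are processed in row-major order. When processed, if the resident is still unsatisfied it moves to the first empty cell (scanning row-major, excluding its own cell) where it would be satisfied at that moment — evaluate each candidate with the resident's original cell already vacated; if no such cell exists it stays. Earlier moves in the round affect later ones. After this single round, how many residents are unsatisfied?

1

Initially unsatisfied (in order): (1,4), (2,3), (3,2).
  (1,4): no empty cell satisfies it; stays.
  (2,3) → (1,3).
  (3,2): now satisfied by earlier moves; stays.
Resulting grid:
A A A B
. . . A
B B . A
Unsatisfied now: (1,4).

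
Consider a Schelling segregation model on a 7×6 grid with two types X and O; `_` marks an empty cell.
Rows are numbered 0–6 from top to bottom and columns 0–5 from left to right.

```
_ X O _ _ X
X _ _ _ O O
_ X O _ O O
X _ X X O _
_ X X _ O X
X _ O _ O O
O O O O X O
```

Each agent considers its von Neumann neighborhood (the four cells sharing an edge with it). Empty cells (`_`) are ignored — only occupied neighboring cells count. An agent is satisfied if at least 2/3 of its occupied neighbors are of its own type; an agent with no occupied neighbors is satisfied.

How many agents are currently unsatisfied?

(0,1)X 0/1 ✗
(0,2)O 0/1 ✗
(0,5)X 0/1 ✗
(1,0)X 0/0 ✓
(1,4)O 2/2 ✓
(1,5)O 2/3 ✓
(2,1)X 0/1 ✗
(2,2)O 0/2 ✗
(2,4)O 3/3 ✓
(2,5)O 2/2 ✓
(3,0)X 0/0 ✓
(3,2)X 2/3 ✓
(3,3)X 1/2 ✗
(3,4)O 2/3 ✓
(4,1)X 1/1 ✓
(4,2)X 2/3 ✓
(4,4)O 2/3 ✓
(4,5)X 0/2 ✗
(5,0)X 0/1 ✗
(5,2)O 1/2 ✗
(5,4)O 2/3 ✓
(5,5)O 2/3 ✓
(6,0)O 1/2 ✗
(6,1)O 2/2 ✓
(6,2)O 3/3 ✓
(6,3)O 1/2 ✗
(6,4)X 0/3 ✗
(6,5)O 1/2 ✗
Unsatisfied: (0,1), (0,2), (0,5), (2,1), (2,2), (3,3), (4,5), (5,0), (5,2), (6,0), (6,3), (6,4), (6,5) — 13 in total.

13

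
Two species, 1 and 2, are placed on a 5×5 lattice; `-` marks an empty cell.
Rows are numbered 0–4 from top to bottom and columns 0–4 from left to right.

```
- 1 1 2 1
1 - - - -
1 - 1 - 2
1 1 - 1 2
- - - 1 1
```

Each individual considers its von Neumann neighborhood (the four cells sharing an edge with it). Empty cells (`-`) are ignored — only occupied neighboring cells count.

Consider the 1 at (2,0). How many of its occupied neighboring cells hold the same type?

2

Occupied neighbors of (2,0): (1,0)=1, (3,0)=1.
Same type (1): 2 of 2.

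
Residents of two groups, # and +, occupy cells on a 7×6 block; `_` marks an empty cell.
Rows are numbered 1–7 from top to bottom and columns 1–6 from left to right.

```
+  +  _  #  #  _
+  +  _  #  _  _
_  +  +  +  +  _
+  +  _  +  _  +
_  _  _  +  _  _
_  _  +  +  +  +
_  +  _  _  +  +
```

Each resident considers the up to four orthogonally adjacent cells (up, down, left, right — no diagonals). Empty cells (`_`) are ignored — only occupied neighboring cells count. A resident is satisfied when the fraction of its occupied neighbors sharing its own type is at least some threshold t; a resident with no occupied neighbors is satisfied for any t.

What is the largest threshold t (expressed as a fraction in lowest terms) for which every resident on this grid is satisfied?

1/2

Row 1: (1,1)+ 2/2 · (1,2)+ 2/2 · (1,4)# 2/2 · (1,5)# 1/1
Row 2: (2,1)+ 2/2 · (2,2)+ 3/3 · (2,4)# 1/2
Row 3: (3,2)+ 3/3 · (3,3)+ 2/2 · (3,4)+ 3/4 · (3,5)+ 1/1
Row 4: (4,1)+ 1/1 · (4,2)+ 2/2 · (4,4)+ 2/2 · (4,6)+ — no occupied neighbors
Row 5: (5,4)+ 2/2
Row 6: (6,3)+ 1/1 · (6,4)+ 3/3 · (6,5)+ 3/3 · (6,6)+ 2/2
Row 7: (7,2)+ — no occupied neighbors · (7,5)+ 2/2 · (7,6)+ 2/2
The smallest same-type fraction is 1/2 at (2,4), which reduces to 1/2. Any threshold above that leaves this resident unsatisfied.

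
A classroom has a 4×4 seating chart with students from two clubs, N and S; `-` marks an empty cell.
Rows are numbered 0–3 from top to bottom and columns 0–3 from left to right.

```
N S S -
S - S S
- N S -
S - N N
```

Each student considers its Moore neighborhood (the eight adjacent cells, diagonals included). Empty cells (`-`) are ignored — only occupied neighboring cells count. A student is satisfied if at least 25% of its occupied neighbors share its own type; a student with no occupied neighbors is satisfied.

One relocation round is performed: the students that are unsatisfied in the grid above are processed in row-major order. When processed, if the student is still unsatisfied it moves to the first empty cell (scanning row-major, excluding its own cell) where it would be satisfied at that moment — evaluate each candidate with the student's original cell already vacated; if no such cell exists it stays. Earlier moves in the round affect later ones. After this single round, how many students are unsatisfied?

0

Initially unsatisfied (in order): (0,0), (2,1), (3,0).
  (0,0) → (2,0).
  (2,1): now satisfied by earlier moves; stays.
  (3,0) → (0,0).
Resulting grid:
S S S -
S - S S
N N S -
- - N N
All satisfied now.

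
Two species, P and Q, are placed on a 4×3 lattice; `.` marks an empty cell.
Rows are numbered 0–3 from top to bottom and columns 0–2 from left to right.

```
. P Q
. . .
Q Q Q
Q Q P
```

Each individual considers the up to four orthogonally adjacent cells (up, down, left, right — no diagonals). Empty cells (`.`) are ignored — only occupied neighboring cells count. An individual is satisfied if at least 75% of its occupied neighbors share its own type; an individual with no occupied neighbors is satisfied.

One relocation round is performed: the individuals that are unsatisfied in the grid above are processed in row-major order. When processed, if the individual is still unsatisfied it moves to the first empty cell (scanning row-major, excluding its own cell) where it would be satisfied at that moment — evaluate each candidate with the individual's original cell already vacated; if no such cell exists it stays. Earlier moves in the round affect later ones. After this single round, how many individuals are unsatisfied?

0

Initially unsatisfied (in order): (0,1), (0,2), (2,2), (3,1), (3,2).
  (0,1) → (0,0).
  (0,2): now satisfied by earlier moves; stays.
  (2,2) → (1,1).
  (3,1) → (1,2).
  (3,2): now satisfied by earlier moves; stays.
Resulting grid:
P . Q
. Q Q
Q Q .
Q . P
All satisfied now.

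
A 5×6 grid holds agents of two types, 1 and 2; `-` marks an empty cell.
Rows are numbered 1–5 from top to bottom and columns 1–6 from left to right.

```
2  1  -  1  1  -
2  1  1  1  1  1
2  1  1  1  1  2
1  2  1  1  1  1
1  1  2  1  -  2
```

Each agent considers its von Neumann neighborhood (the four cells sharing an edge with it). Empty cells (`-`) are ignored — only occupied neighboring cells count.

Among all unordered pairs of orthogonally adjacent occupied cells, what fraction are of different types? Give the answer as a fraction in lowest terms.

Scan each occupied cell's neighbors to the right and below so each pair is counted once.
Row 1: 2(1,1)–1(1,2)≠ 2(1,1)–2(2,1)= 1(1,2)–1(2,2)= 1(1,4)–1(1,5)= 1(1,4)–1(2,4)= 1(1,5)–1(2,5)=  → 1/6 unlike.
Row 2: 2(2,1)–1(2,2)≠ 2(2,1)–2(3,1)= 1(2,2)–1(2,3)= 1(2,2)–1(3,2)= 1(2,3)–1(2,4)= 1(2,3)–1(3,3)= 1(2,4)–1(2,5)= 1(2,4)–1(3,4)= 1(2,5)–1(2,6)= 1(2,5)–1(3,5)= 1(2,6)–2(3,6)≠  → 2/11 unlike.
Row 3: 2(3,1)–1(3,2)≠ 2(3,1)–1(4,1)≠ 1(3,2)–1(3,3)= 1(3,2)–2(4,2)≠ 1(3,3)–1(3,4)= 1(3,3)–1(4,3)= 1(3,4)–1(3,5)= 1(3,4)–1(4,4)= 1(3,5)–2(3,6)≠ 1(3,5)–1(4,5)= 2(3,6)–1(4,6)≠  → 5/11 unlike.
Row 4: 1(4,1)–2(4,2)≠ 1(4,1)–1(5,1)= 2(4,2)–1(4,3)≠ 2(4,2)–1(5,2)≠ 1(4,3)–1(4,4)= 1(4,3)–2(5,3)≠ 1(4,4)–1(4,5)= 1(4,4)–1(5,4)= 1(4,5)–1(4,6)= 1(4,6)–2(5,6)≠  → 5/10 unlike.
Row 5: 1(5,1)–1(5,2)= 1(5,2)–2(5,3)≠ 2(5,3)–1(5,4)≠  → 2/3 unlike.
Total adjacent occupied pairs: 41; unlike-type pairs: 15.
15/41 is already in lowest terms.

15/41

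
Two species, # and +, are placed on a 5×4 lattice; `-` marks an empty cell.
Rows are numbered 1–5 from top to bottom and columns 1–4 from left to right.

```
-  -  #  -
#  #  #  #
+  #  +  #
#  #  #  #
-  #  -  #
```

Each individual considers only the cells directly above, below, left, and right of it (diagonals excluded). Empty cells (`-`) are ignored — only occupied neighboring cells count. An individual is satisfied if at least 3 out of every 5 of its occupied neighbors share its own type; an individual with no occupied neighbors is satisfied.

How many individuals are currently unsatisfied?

5

(1,3)# 1/1 satisfied
(2,1)# 1/2 not
(2,2)# 3/3 satisfied
(2,3)# 3/4 satisfied
(2,4)# 2/2 satisfied
(3,1)+ 0/3 not
(3,2)# 2/4 not
(3,3)+ 0/4 not
(3,4)# 2/3 satisfied
(4,1)# 1/2 not
(4,2)# 4/4 satisfied
(4,3)# 2/3 satisfied
(4,4)# 3/3 satisfied
(5,2)# 1/1 satisfied
(5,4)# 1/1 satisfied
Unsatisfied: (2,1), (3,1), (3,2), (3,3), (4,1) — 5 in total.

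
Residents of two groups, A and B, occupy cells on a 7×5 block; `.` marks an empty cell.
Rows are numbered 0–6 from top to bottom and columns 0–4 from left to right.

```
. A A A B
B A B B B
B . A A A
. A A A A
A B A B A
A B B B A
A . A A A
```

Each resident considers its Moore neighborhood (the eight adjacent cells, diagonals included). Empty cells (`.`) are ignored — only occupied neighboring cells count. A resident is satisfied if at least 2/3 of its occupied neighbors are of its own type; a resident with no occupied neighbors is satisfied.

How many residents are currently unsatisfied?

24

(0,1)A 2/4 not
(0,2)A 3/5 not
(0,3)A 1/5 not
(0,4)B 2/3 satisfied
(1,0)B 1/3 not
(1,1)A 3/6 not
(1,2)B 1/7 not
(1,3)B 3/8 not
(1,4)B 2/5 not
(2,0)B 1/3 not
(2,2)A 5/7 satisfied
(2,3)A 5/8 not
(2,4)A 3/5 not
(3,1)A 4/6 satisfied
(3,2)A 5/7 satisfied
(3,3)A 7/8 satisfied
(3,4)A 4/5 satisfied
(4,0)A 2/4 not
(4,1)B 2/7 not
(4,2)A 3/8 not
(4,3)B 2/8 not
(4,4)A 3/5 not
(5,0)A 2/4 not
(5,1)B 2/7 not
(5,2)B 4/7 not
(5,3)B 2/8 not
(5,4)A 3/5 not
(6,0)A 1/2 not
(6,2)A 1/4 not
(6,3)A 3/5 not
(6,4)A 2/3 satisfied
Unsatisfied: (0,1), (0,2), (0,3), (1,0), (1,1), (1,2), (1,3), (1,4), (2,0), (2,3), (2,4), (4,0), (4,1), (4,2), (4,3), (4,4), (5,0), (5,1), (5,2), (5,3), (5,4), (6,0), (6,2), (6,3) — 24 in total.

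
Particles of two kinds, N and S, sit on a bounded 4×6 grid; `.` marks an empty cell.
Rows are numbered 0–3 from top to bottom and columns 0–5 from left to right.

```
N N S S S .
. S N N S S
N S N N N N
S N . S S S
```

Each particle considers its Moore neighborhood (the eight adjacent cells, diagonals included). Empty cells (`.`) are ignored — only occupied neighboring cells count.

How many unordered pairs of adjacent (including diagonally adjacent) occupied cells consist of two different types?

31

Scan each occupied cell's neighbors to the right and below (and the two forward diagonals) so each pair is counted once.
Row 0: N(0,0)–N(0,1)= N(0,0)–S(1,1)≠ N(0,1)–S(0,2)≠ N(0,1)–S(1,1)≠ N(0,1)–N(1,2)= S(0,2)–S(0,3)= S(0,2)–N(1,2)≠ S(0,2)–N(1,3)≠ S(0,2)–S(1,1)= S(0,3)–S(0,4)= S(0,3)–N(1,3)≠ S(0,3)–S(1,4)= S(0,3)–N(1,2)≠ S(0,4)–S(1,4)= S(0,4)–S(1,5)= S(0,4)–N(1,3)≠  → 8/16 unlike.
Row 1: S(1,1)–N(1,2)≠ S(1,1)–S(2,1)= S(1,1)–N(2,2)≠ S(1,1)–N(2,0)≠ N(1,2)–N(1,3)= N(1,2)–N(2,2)= N(1,2)–N(2,3)= N(1,2)–S(2,1)≠ N(1,3)–S(1,4)≠ N(1,3)–N(2,3)= N(1,3)–N(2,4)= N(1,3)–N(2,2)= S(1,4)–S(1,5)= S(1,4)–N(2,4)≠ S(1,4)–N(2,5)≠ S(1,4)–N(2,3)≠ S(1,5)–N(2,5)≠ S(1,5)–N(2,4)≠  → 10/18 unlike.
Row 2: N(2,0)–S(2,1)≠ N(2,0)–S(3,0)≠ N(2,0)–N(3,1)= S(2,1)–N(2,2)≠ S(2,1)–N(3,1)≠ S(2,1)–S(3,0)= N(2,2)–N(2,3)= N(2,2)–S(3,3)≠ N(2,2)–N(3,1)= N(2,3)–N(2,4)= N(2,3)–S(3,3)≠ N(2,3)–S(3,4)≠ N(2,4)–N(2,5)= N(2,4)–S(3,4)≠ N(2,4)–S(3,5)≠ N(2,4)–S(3,3)≠ N(2,5)–S(3,5)≠ N(2,5)–S(3,4)≠  → 12/18 unlike.
Row 3: S(3,0)–N(3,1)≠ S(3,3)–S(3,4)= S(3,4)–S(3,5)=  → 1/3 unlike.
Total adjacent occupied pairs: 55; unlike-type pairs: 31.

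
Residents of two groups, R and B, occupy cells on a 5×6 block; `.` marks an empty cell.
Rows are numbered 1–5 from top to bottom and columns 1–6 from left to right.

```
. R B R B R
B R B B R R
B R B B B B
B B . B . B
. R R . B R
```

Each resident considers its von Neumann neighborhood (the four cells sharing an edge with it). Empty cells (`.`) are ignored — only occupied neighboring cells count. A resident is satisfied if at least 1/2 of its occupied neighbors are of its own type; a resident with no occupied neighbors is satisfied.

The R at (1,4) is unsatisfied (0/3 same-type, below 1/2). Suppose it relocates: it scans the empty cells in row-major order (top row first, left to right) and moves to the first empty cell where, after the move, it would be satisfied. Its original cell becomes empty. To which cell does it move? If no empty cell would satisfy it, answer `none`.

(1,1)

Vacating (1,4). Empty cells in order:
  (1,1): 1/2 same-type → satisfied — stop here.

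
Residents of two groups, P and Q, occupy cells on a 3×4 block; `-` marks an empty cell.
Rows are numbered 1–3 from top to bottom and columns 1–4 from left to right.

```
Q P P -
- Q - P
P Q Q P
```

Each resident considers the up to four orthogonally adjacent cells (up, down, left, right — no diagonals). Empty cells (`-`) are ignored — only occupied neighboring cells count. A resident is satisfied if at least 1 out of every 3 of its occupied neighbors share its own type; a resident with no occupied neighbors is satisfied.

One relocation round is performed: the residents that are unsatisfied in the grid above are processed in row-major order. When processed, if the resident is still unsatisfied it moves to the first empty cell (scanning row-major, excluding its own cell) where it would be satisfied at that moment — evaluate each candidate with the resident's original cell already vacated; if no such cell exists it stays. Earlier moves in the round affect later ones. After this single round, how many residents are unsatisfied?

Initially unsatisfied (in order): (1,1), (3,1).
  (1,1) → (2,1).
  (3,1) → (1,1).
Resulting grid:
P P P -
Q Q - P
- Q Q P
All satisfied now.

0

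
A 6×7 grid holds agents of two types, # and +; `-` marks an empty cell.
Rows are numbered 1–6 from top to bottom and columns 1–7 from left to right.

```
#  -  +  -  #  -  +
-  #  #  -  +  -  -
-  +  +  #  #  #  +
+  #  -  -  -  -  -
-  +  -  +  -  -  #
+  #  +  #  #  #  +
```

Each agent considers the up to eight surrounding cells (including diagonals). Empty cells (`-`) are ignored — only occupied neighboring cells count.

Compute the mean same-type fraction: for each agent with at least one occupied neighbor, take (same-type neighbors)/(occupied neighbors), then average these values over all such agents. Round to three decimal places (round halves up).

(1,1)# 1/1
(1,3)+ 0/2
(1,5)# 0/1
(1,7)+ — no occupied neighbors
(2,2)# 2/5
(2,3)# 2/5
(2,5)+ 0/4
(3,2)+ 2/5
(3,3)+ 1/5
(3,4)# 2/4
(3,5)# 2/3
(3,6)# 1/3
(3,7)+ 0/1
(4,1)+ 2/3
(4,2)# 0/4
(5,2)+ 3/5
(5,4)+ 1/3
(5,7)# 1/2
(6,1)+ 1/2
(6,2)# 0/3
(6,3)+ 2/4
(6,4)# 1/3
(6,5)# 2/3
(6,6)# 2/3
(6,7)+ 0/2
Sum over 24 agents: 1/1 + 0/2 + 0/1 + 2/5 + 2/5 + 0/4 + 2/5 + 1/5 + 2/4 + 2/3 + 1/3 + 0/1 + 2/3 + 0/4 + 3/5 + 1/3 + 1/2 + 1/2 + 0/3 + 2/4 + 1/3 + 2/3 + 2/3 + 0/2 = 26/3; mean = 26/3 ÷ 24 = 13/36 = 0.361111… → 0.361.

0.361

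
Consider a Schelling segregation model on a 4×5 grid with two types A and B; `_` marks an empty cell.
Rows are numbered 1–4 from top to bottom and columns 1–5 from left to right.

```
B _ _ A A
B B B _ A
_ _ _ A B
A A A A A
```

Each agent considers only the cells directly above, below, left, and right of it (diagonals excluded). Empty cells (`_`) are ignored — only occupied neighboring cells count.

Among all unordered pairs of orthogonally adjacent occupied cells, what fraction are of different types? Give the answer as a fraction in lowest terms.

3/13

Scan each occupied cell's neighbors to the right and below so each pair is counted once.
From row 1: 0 unlike of 3 pairs (running 0/3).
From row 2: 1 unlike of 3 pairs (running 1/6).
From row 3: 2 unlike of 3 pairs (running 3/9).
From row 4: 0 unlike of 4 pairs (running 3/13).
Total adjacent occupied pairs: 13; unlike-type pairs: 3.
3/13 is already in lowest terms.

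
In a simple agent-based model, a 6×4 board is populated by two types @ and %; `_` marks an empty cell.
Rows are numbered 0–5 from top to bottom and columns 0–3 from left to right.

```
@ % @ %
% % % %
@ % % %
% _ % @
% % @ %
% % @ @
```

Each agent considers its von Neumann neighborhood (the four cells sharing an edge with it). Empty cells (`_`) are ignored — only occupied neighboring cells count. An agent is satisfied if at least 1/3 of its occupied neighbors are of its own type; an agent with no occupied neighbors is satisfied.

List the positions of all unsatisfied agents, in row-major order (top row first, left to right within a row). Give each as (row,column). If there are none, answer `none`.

(0,0), (0,2), (2,0), (3,3), (4,2), (4,3)

Row 0: (0,0)@ 0/2 ✗ · (0,1)% 1/3 ✓ · (0,2)@ 0/3 ✗ · (0,3)% 1/2 ✓
Row 1: (1,0)% 1/3 ✓ · (1,1)% 4/4 ✓ · (1,2)% 3/4 ✓ · (1,3)% 3/3 ✓
Row 2: (2,0)@ 0/3 ✗ · (2,1)% 2/3 ✓ · (2,2)% 4/4 ✓ · (2,3)% 2/3 ✓
Row 3: (3,0)% 1/2 ✓ · (3,2)% 1/3 ✓ · (3,3)@ 0/3 ✗
Row 4: (4,0)% 3/3 ✓ · (4,1)% 2/3 ✓ · (4,2)@ 1/4 ✗ · (4,3)% 0/3 ✗
Row 5: (5,0)% 2/2 ✓ · (5,1)% 2/3 ✓ · (5,2)@ 2/3 ✓ · (5,3)@ 1/2 ✓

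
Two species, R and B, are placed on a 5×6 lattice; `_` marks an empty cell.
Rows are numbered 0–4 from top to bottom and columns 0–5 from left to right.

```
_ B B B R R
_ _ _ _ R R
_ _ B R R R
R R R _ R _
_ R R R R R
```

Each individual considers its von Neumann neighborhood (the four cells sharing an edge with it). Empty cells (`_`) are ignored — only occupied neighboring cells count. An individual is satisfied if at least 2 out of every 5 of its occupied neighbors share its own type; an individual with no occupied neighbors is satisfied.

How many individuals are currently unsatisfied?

Row 0: (0,1)B 1/1 satisfied · (0,2)B 2/2 satisfied · (0,3)B 1/2 satisfied · (0,4)R 2/3 satisfied · (0,5)R 2/2 satisfied
Row 1: (1,4)R 3/3 satisfied · (1,5)R 3/3 satisfied
Row 2: (2,2)B 0/2 not · (2,3)R 1/2 satisfied · (2,4)R 4/4 satisfied · (2,5)R 2/2 satisfied
Row 3: (3,0)R 1/1 satisfied · (3,1)R 3/3 satisfied · (3,2)R 2/3 satisfied · (3,4)R 2/2 satisfied
Row 4: (4,1)R 2/2 satisfied · (4,2)R 3/3 satisfied · (4,3)R 2/2 satisfied · (4,4)R 3/3 satisfied · (4,5)R 1/1 satisfied
Unsatisfied: (2,2) — 1 in total.

1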